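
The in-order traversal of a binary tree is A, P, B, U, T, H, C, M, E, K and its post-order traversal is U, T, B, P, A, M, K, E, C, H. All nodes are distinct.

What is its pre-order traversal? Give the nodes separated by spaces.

H A P B T U C E M K

The last element of post-order is the root; it splits in-order into left and right subtrees.
Root H: left subtree has 5 nodes {A, P, B, U, T}, right has 4 {C, M, E, K}.
  Root A: left subtree has 0 nodes { }, right has 4 {P, B, U, T}.
    Root P: left subtree has 0 nodes { }, right has 3 {B, U, T}.
      Root B: left subtree has 0 nodes { }, right has 2 {U, T}.
        Root T: left subtree has 1 node {U}, right has 0 { }.
  Root C: left subtree has 0 nodes { }, right has 3 {M, E, K}.
    Root E: left subtree has 1 node {M}, right has 1 {K}.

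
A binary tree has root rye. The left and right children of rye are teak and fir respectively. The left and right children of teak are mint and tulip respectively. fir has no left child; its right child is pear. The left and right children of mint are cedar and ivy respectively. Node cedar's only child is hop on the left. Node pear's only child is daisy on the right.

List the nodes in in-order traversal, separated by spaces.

hop cedar mint ivy teak tulip rye fir pear daisy

In-order visits the left subtree, then the node, then the right subtree.
At rye: go left to teak.
  At teak: go left to mint.
    At mint: go left to cedar.
      At cedar: go left to hop.
        hop is a leaf — visit hop.
      Visit cedar.
      At cedar: no right child.
    Visit mint.
    At mint: go right to ivy.
      ivy is a leaf — visit ivy.
  Visit teak.
  At teak: go right to tulip.
    tulip is a leaf — visit tulip.
Visit rye.
At rye: go right to fir.
  At fir: no left child.
  Visit fir.
  At fir: go right to pear.
    At pear: no left child.
    Visit pear.
    At pear: go right to daisy.
      daisy is a leaf — visit daisy.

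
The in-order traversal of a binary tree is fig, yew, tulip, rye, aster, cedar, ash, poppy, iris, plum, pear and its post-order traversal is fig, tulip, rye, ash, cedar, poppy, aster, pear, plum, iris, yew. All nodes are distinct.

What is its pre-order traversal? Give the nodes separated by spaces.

The last element of post-order is the root; it splits in-order into left and right subtrees.
Root yew: left subtree has 1 node {fig}, right has 9 {tulip, rye, aster, cedar, ash, poppy, iris, plum, pear}.
  Root iris: left subtree has 6 nodes {tulip, rye, aster, cedar, ash, poppy}, right has 2 {plum, pear}.
    Root aster: left subtree has 2 nodes {tulip, rye}, right has 3 {cedar, ash, poppy}.
      Root rye: left subtree has 1 node {tulip}, right has 0 { }.
      Root poppy: left subtree has 2 nodes {cedar, ash}, right has 0 { }.
        Root cedar: left subtree has 0 nodes { }, right has 1 {ash}.
    Root plum: left subtree has 0 nodes { }, right has 1 {pear}.

yew fig iris aster rye tulip poppy cedar ash plum pear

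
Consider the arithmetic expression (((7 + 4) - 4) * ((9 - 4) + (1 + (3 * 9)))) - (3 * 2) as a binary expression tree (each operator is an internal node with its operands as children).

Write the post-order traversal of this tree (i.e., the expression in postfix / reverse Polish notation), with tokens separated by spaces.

7 4 + 4 - 9 4 - 1 3 9 * + + * 3 2 * -

Post-order on an expression tree gives postfix notation: for each operator, emit left operand, right operand, then the operator.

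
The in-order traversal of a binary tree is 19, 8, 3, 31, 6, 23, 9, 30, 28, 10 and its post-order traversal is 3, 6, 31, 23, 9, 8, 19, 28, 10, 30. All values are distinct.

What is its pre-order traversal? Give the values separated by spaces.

30 19 8 9 23 31 3 6 10 28

The last element of post-order is the root; it splits in-order into left and right subtrees.
Root 30: left subtree has 7 nodes {19, 8, 3, 31, 6, 23, 9}, right has 2 {28, 10}.
  Root 19: left subtree has 0 nodes { }, right has 6 {8, 3, 31, 6, 23, 9}.
    Root 8: left subtree has 0 nodes { }, right has 5 {3, 31, 6, 23, 9}.
      Root 9: left subtree has 4 nodes {3, 31, 6, 23}, right has 0 { }.
        Root 23: left subtree has 3 nodes {3, 31, 6}, right has 0 { }.
          Root 31: left subtree has 1 node {3}, right has 1 {6}.
  Root 10: left subtree has 1 node {28}, right has 0 { }.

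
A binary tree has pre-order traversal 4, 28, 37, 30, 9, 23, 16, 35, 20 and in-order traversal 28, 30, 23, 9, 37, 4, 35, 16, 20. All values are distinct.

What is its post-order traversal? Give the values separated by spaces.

The first element of pre-order is the root; it splits in-order into left and right subtrees.
Root 4: left subtree has 5 nodes {28, 30, 23, 9, 37}, right has 3 {35, 16, 20}.
  Root 28: left subtree has 0 nodes { }, right has 4 {30, 23, 9, 37}.
    Root 37: left subtree has 3 nodes {30, 23, 9}, right has 0 { }.
      Root 30: left subtree has 0 nodes { }, right has 2 {23, 9}.
        Root 9: left subtree has 1 node {23}, right has 0 { }.
  Root 16: left subtree has 1 node {35}, right has 1 {20}.

23 9 30 37 28 35 20 16 4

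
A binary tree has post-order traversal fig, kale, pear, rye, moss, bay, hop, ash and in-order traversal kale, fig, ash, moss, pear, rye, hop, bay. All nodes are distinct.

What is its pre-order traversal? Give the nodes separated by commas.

ash, kale, fig, hop, moss, rye, pear, bay

The last element of post-order is the root; it splits in-order into left and right subtrees.
Root ash: left subtree has 2 nodes {kale, fig}, right has 5 {moss, pear, rye, hop, bay}.
  Root kale: left subtree has 0 nodes { }, right has 1 {fig}.
  Root hop: left subtree has 3 nodes {moss, pear, rye}, right has 1 {bay}.
    Root moss: left subtree has 0 nodes { }, right has 2 {pear, rye}.
      Root rye: left subtree has 1 node {pear}, right has 0 { }.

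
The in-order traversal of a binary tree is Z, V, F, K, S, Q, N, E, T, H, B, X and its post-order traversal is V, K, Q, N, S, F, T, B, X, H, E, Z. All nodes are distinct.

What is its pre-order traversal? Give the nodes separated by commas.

Z, E, F, V, S, K, N, Q, H, T, X, B

The last element of post-order is the root; it splits in-order into left and right subtrees.
Root Z: left subtree has 0 nodes { }, right has 11 {V, F, K, S, Q, N, E, T, H, B, X}.
  Root E: left subtree has 6 nodes {V, F, K, S, Q, N}, right has 4 {T, H, B, X}.
    Root F: left subtree has 1 node {V}, right has 4 {K, S, Q, N}.
      Root S: left subtree has 1 node {K}, right has 2 {Q, N}.
        Root N: left subtree has 1 node {Q}, right has 0 { }.
    Root H: left subtree has 1 node {T}, right has 2 {B, X}.
      Root X: left subtree has 1 node {B}, right has 0 { }.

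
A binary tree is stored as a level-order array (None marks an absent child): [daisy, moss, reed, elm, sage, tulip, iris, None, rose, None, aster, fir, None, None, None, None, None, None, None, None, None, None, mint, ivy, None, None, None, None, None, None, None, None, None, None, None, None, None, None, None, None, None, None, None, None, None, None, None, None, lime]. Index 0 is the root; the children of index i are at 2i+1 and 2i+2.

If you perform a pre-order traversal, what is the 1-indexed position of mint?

Pre-order visits the node, then its left subtree, then its right subtree.
Visit daisy.
At daisy: go left to moss.
  Visit moss.
  At moss: go left to elm.
    Visit elm.
    At elm: no left child.
    At elm: go right to rose.
      rose is a leaf — visit rose.
  At moss: go right to sage.
    Visit sage.
    At sage: no left child.
    At sage: go right to aster.
      Visit aster.
      At aster: no left child.
      At aster: go right to mint.
        mint is a leaf — visit mint.
At daisy: go right to reed.
  Visit reed.
  At reed: go left to tulip.
    Visit tulip.
    At tulip: go left to fir.
      Visit fir.
      At fir: go left to ivy.
        Visit ivy.
        At ivy: no left child.
        At ivy: go right to lime.
          lime is a leaf — visit lime.
      At fir: no right child.
    At tulip: no right child.
  At reed: go right to iris.
    iris is a leaf — visit iris.
Full pre-order sequence: daisy, moss, elm, rose, sage, aster, mint, reed, tulip, fir, ivy, lime, iris.

7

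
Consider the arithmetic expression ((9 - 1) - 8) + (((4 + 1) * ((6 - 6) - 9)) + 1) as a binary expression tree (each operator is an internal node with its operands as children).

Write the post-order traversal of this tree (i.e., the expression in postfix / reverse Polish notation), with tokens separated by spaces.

Post-order on an expression tree gives postfix notation: for each operator, emit left operand, right operand, then the operator.

9 1 - 8 - 4 1 + 6 6 - 9 - * 1 + +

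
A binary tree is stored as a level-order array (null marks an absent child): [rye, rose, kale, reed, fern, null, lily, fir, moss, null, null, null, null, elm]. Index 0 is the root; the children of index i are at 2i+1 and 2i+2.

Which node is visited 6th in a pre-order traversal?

fern

Pre-order visits the node, then its left subtree, then its right subtree.
Visit rye.
At rye: go left to rose.
  Visit rose.
  At rose: go left to reed.
    Visit reed.
    At reed: go left to fir.
      fir is a leaf — visit fir.
    At reed: go right to moss.
      moss is a leaf — visit moss.
  At rose: go right to fern.
    fern is a leaf — visit fern.
At rye: go right to kale.
  Visit kale.
  At kale: no left child.
  At kale: go right to lily.
    Visit lily.
    At lily: go left to elm.
      elm is a leaf — visit elm.
    At lily: no right child.
Full pre-order sequence: rye, rose, reed, fir, moss, fern, kale, lily, elm.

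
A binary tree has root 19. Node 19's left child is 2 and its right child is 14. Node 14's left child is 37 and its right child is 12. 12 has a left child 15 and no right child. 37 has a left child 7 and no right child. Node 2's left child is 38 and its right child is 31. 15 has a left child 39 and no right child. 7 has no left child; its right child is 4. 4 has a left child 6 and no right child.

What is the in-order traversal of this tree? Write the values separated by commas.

In-order visits the left subtree, then the node, then the right subtree.
At 19: go left to 2.
  At 2: go left to 38.
    38 is a leaf — visit 38.
  Visit 2.
  At 2: go right to 31.
    31 is a leaf — visit 31.
Visit 19.
At 19: go right to 14.
  At 14: go left to 37.
    At 37: go left to 7.
      At 7: no left child.
      Visit 7.
      At 7: go right to 4.
        At 4: go left to 6.
          6 is a leaf — visit 6.
        Visit 4.
        At 4: no right child.
    Visit 37.
    At 37: no right child.
  Visit 14.
  At 14: go right to 12.
    At 12: go left to 15.
      At 15: go left to 39.
        39 is a leaf — visit 39.
      Visit 15.
      At 15: no right child.
    Visit 12.
    At 12: no right child.

38, 2, 31, 19, 7, 6, 4, 37, 14, 39, 15, 12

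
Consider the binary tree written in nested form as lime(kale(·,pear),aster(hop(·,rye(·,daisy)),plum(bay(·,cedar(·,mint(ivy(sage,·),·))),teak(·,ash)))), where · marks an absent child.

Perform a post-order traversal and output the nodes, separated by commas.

Post-order visits the left subtree, then the right subtree, then the node.
At lime: go left to kale.
  At kale: no left child.
  At kale: go right to pear.
    pear is a leaf — visit pear.
  Visit kale.
At lime: go right to aster.
  At aster: go left to hop.
    At hop: no left child.
    At hop: go right to rye.
      At rye: no left child.
      At rye: go right to daisy.
        daisy is a leaf — visit daisy.
      Visit rye.
    Visit hop.
  At aster: go right to plum.
    At plum: go left to bay.
      At bay: no left child.
      At bay: go right to cedar.
        At cedar: no left child.
        At cedar: go right to mint.
          At mint: go left to ivy.
            At ivy: go left to sage.
              sage is a leaf — visit sage.
            At ivy: no right child.
            Visit ivy.
          At mint: no right child.
          Visit mint.
        Visit cedar.
      Visit bay.
    At plum: go right to teak.
      At teak: no left child.
      At teak: go right to ash.
        ash is a leaf — visit ash.
      Visit teak.
    Visit plum.
  Visit aster.
Visit lime.

pear, kale, daisy, rye, hop, sage, ivy, mint, cedar, bay, ash, teak, plum, aster, lime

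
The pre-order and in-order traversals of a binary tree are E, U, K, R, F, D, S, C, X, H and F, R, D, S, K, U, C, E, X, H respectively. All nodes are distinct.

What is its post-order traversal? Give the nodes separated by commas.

F, S, D, R, K, C, U, H, X, E

The first element of pre-order is the root; it splits in-order into left and right subtrees.
Root E: left subtree has 7 nodes {F, R, D, S, K, U, C}, right has 2 {X, H}.
  Root U: left subtree has 5 nodes {F, R, D, S, K}, right has 1 {C}.
    Root K: left subtree has 4 nodes {F, R, D, S}, right has 0 { }.
      Root R: left subtree has 1 node {F}, right has 2 {D, S}.
        Root D: left subtree has 0 nodes { }, right has 1 {S}.
  Root X: left subtree has 0 nodes { }, right has 1 {H}.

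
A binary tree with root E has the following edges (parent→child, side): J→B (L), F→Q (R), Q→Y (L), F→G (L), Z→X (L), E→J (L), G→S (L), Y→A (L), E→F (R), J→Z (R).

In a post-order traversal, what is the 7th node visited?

A

Post-order visits the left subtree, then the right subtree, then the node.
At E: go left to J.
  At J: go left to B.
    B is a leaf — visit B.
  At J: go right to Z.
    At Z: go left to X.
      X is a leaf — visit X.
    At Z: no right child.
    Visit Z.
  Visit J.
At E: go right to F.
  At F: go left to G.
    At G: go left to S.
      S is a leaf — visit S.
    At G: no right child.
    Visit G.
  At F: go right to Q.
    At Q: go left to Y.
      At Y: go left to A.
        A is a leaf — visit A.
      At Y: no right child.
      Visit Y.
    At Q: no right child.
    Visit Q.
  Visit F.
Visit E.
Full post-order sequence: B, X, Z, J, S, G, A, Y, Q, F, E.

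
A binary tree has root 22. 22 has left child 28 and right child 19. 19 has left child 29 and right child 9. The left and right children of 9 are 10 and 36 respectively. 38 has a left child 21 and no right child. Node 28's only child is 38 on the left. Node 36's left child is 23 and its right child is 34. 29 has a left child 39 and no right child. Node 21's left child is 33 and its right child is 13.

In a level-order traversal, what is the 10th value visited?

Level-order visits nodes level by level from the root, left to right within each level.
Level 0: 22
Level 1: 28, 19
Level 2: 38, 29, 9
Level 3: 21, 39, 10, 36
Level 4: 33, 13, 23, 34
Full level-order sequence: 22, 28, 19, 38, 29, 9, 21, 39, 10, 36, 33, 13, 23, 34.

36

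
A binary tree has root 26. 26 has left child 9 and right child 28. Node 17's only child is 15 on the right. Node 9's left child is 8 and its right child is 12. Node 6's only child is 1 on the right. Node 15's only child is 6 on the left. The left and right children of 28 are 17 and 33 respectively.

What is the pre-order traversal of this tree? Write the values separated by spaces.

Pre-order visits the node, then its left subtree, then its right subtree.
Visit 26.
At 26: go left to 9.
  Visit 9.
  At 9: go left to 8.
    8 is a leaf — visit 8.
  At 9: go right to 12.
    12 is a leaf — visit 12.
At 26: go right to 28.
  Visit 28.
  At 28: go left to 17.
    Visit 17.
    At 17: no left child.
    At 17: go right to 15.
      Visit 15.
      At 15: go left to 6.
        Visit 6.
        At 6: no left child.
        At 6: go right to 1.
          1 is a leaf — visit 1.
      At 15: no right child.
  At 28: go right to 33.
    33 is a leaf — visit 33.

26 9 8 12 28 17 15 6 1 33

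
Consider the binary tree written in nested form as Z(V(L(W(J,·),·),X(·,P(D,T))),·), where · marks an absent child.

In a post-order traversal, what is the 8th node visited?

Post-order visits the left subtree, then the right subtree, then the node.
At Z: go left to V.
  At V: go left to L.
    At L: go left to W.
      At W: go left to J.
        J is a leaf — visit J.
      At W: no right child.
      Visit W.
    At L: no right child.
    Visit L.
  At V: go right to X.
    At X: no left child.
    At X: go right to P.
      At P: go left to D.
        D is a leaf — visit D.
      At P: go right to T.
        T is a leaf — visit T.
      Visit P.
    Visit X.
  Visit V.
At Z: no right child.
Visit Z.
Full post-order sequence: J, W, L, D, T, P, X, V, Z.

V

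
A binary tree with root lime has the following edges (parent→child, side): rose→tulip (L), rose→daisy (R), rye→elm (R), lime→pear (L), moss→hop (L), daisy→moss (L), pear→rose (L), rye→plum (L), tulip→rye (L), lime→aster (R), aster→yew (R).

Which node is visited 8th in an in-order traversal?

daisy

In-order visits the left subtree, then the node, then the right subtree.
At lime: go left to pear.
  At pear: go left to rose.
    At rose: go left to tulip.
      At tulip: go left to rye.
        At rye: go left to plum.
          plum is a leaf — visit plum.
        Visit rye.
        At rye: go right to elm.
          elm is a leaf — visit elm.
      Visit tulip.
      At tulip: no right child.
    Visit rose.
    At rose: go right to daisy.
      At daisy: go left to moss.
        At moss: go left to hop.
          hop is a leaf — visit hop.
        Visit moss.
        At moss: no right child.
      Visit daisy.
      At daisy: no right child.
  Visit pear.
  At pear: no right child.
Visit lime.
At lime: go right to aster.
  At aster: no left child.
  Visit aster.
  At aster: go right to yew.
    yew is a leaf — visit yew.
Full in-order sequence: plum, rye, elm, tulip, rose, hop, moss, daisy, pear, lime, aster, yew.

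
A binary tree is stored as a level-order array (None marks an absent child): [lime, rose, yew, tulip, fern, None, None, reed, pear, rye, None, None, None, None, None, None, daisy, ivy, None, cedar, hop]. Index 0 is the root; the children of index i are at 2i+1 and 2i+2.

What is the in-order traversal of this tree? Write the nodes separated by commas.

In-order visits the left subtree, then the node, then the right subtree.
At lime: go left to rose.
  At rose: go left to tulip.
    At tulip: go left to reed.
      At reed: no left child.
      Visit reed.
      At reed: go right to daisy.
        daisy is a leaf — visit daisy.
    Visit tulip.
    At tulip: go right to pear.
      At pear: go left to ivy.
        ivy is a leaf — visit ivy.
      Visit pear.
      At pear: no right child.
  Visit rose.
  At rose: go right to fern.
    At fern: go left to rye.
      At rye: go left to cedar.
        cedar is a leaf — visit cedar.
      Visit rye.
      At rye: go right to hop.
        hop is a leaf — visit hop.
    Visit fern.
    At fern: no right child.
Visit lime.
At lime: go right to yew.
  yew is a leaf — visit yew.

reed, daisy, tulip, ivy, pear, rose, cedar, rye, hop, fern, lime, yew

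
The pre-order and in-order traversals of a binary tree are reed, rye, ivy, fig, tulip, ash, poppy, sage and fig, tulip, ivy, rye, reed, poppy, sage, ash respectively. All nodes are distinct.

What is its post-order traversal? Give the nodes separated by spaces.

tulip fig ivy rye sage poppy ash reed

The first element of pre-order is the root; it splits in-order into left and right subtrees.
Root reed: left subtree has 4 nodes {fig, tulip, ivy, rye}, right has 3 {poppy, sage, ash}.
  Root rye: left subtree has 3 nodes {fig, tulip, ivy}, right has 0 { }.
    Root ivy: left subtree has 2 nodes {fig, tulip}, right has 0 { }.
      Root fig: left subtree has 0 nodes { }, right has 1 {tulip}.
  Root ash: left subtree has 2 nodes {poppy, sage}, right has 0 { }.
    Root poppy: left subtree has 0 nodes { }, right has 1 {sage}.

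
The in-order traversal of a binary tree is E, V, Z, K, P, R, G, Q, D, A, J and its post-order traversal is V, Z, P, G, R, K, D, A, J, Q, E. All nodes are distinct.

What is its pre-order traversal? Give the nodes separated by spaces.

E Q K Z V R P G J A D

The last element of post-order is the root; it splits in-order into left and right subtrees.
Root E: left subtree has 0 nodes { }, right has 10 {V, Z, K, P, R, G, Q, D, A, J}.
  Root Q: left subtree has 6 nodes {V, Z, K, P, R, G}, right has 3 {D, A, J}.
    Root K: left subtree has 2 nodes {V, Z}, right has 3 {P, R, G}.
      Root Z: left subtree has 1 node {V}, right has 0 { }.
      Root R: left subtree has 1 node {P}, right has 1 {G}.
    Root J: left subtree has 2 nodes {D, A}, right has 0 { }.
      Root A: left subtree has 1 node {D}, right has 0 { }.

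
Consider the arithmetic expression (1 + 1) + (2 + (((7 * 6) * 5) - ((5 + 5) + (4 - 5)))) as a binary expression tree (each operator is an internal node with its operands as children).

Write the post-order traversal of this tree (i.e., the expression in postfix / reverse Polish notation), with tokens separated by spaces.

Post-order on an expression tree gives postfix notation: for each operator, emit left operand, right operand, then the operator.

1 1 + 2 7 6 * 5 * 5 5 + 4 5 - + - + +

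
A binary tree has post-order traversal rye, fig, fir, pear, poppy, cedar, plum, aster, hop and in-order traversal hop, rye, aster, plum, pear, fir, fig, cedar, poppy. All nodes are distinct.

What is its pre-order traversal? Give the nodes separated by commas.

The last element of post-order is the root; it splits in-order into left and right subtrees.
Root hop: left subtree has 0 nodes { }, right has 8 {rye, aster, plum, pear, fir, fig, cedar, poppy}.
  Root aster: left subtree has 1 node {rye}, right has 6 {plum, pear, fir, fig, cedar, poppy}.
    Root plum: left subtree has 0 nodes { }, right has 5 {pear, fir, fig, cedar, poppy}.
      Root cedar: left subtree has 3 nodes {pear, fir, fig}, right has 1 {poppy}.
        Root pear: left subtree has 0 nodes { }, right has 2 {fir, fig}.
          Root fir: left subtree has 0 nodes { }, right has 1 {fig}.

hop, aster, rye, plum, cedar, pear, fir, fig, poppy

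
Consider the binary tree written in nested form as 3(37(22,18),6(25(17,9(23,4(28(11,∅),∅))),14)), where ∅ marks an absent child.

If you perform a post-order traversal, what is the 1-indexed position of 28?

Post-order visits the left subtree, then the right subtree, then the node.
At 3: go left to 37.
  At 37: go left to 22.
    22 is a leaf — visit 22.
  At 37: go right to 18.
    18 is a leaf — visit 18.
  Visit 37.
At 3: go right to 6.
  At 6: go left to 25.
    At 25: go left to 17.
      17 is a leaf — visit 17.
    At 25: go right to 9.
      At 9: go left to 23.
        23 is a leaf — visit 23.
      At 9: go right to 4.
        At 4: go left to 28.
          At 28: go left to 11.
            11 is a leaf — visit 11.
          At 28: no right child.
          Visit 28.
        At 4: no right child.
        Visit 4.
      Visit 9.
    Visit 25.
  At 6: go right to 14.
    14 is a leaf — visit 14.
  Visit 6.
Visit 3.
Full post-order sequence: 22, 18, 37, 17, 23, 11, 28, 4, 9, 25, 14, 6, 3.

7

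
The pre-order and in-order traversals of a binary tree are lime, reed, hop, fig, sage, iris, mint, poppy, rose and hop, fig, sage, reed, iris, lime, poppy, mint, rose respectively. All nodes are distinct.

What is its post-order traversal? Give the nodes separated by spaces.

The first element of pre-order is the root; it splits in-order into left and right subtrees.
Root lime: left subtree has 5 nodes {hop, fig, sage, reed, iris}, right has 3 {poppy, mint, rose}.
  Root reed: left subtree has 3 nodes {hop, fig, sage}, right has 1 {iris}.
    Root hop: left subtree has 0 nodes { }, right has 2 {fig, sage}.
      Root fig: left subtree has 0 nodes { }, right has 1 {sage}.
  Root mint: left subtree has 1 node {poppy}, right has 1 {rose}.

sage fig hop iris reed poppy rose mint lime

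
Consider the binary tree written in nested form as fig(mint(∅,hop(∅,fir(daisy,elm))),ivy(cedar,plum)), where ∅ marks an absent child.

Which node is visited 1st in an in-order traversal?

mint

In-order visits the left subtree, then the node, then the right subtree.
At fig: go left to mint.
  At mint: no left child.
  Visit mint.
  At mint: go right to hop.
    At hop: no left child.
    Visit hop.
    At hop: go right to fir.
      At fir: go left to daisy.
        daisy is a leaf — visit daisy.
      Visit fir.
      At fir: go right to elm.
        elm is a leaf — visit elm.
Visit fig.
At fig: go right to ivy.
  At ivy: go left to cedar.
    cedar is a leaf — visit cedar.
  Visit ivy.
  At ivy: go right to plum.
    plum is a leaf — visit plum.
Full in-order sequence: mint, hop, daisy, fir, elm, fig, cedar, ivy, plum.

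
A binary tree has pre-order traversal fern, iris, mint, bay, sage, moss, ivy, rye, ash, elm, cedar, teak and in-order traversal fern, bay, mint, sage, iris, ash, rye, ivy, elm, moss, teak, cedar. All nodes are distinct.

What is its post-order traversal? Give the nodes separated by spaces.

The first element of pre-order is the root; it splits in-order into left and right subtrees.
Root fern: left subtree has 0 nodes { }, right has 11 {bay, mint, sage, iris, ash, rye, ivy, elm, moss, teak, cedar}.
  Root iris: left subtree has 3 nodes {bay, mint, sage}, right has 7 {ash, rye, ivy, elm, moss, teak, cedar}.
    Root mint: left subtree has 1 node {bay}, right has 1 {sage}.
    Root moss: left subtree has 4 nodes {ash, rye, ivy, elm}, right has 2 {teak, cedar}.
      Root ivy: left subtree has 2 nodes {ash, rye}, right has 1 {elm}.
        Root rye: left subtree has 1 node {ash}, right has 0 { }.
      Root cedar: left subtree has 1 node {teak}, right has 0 { }.

bay sage mint ash rye elm ivy teak cedar moss iris fern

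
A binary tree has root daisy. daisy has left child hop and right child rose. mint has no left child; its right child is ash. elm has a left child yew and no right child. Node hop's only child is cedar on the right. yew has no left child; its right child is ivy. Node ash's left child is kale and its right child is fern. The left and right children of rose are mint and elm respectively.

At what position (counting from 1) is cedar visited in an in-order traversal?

2

In-order visits the left subtree, then the node, then the right subtree.
At daisy: go left to hop.
  At hop: no left child.
  Visit hop.
  At hop: go right to cedar.
    cedar is a leaf — visit cedar.
Visit daisy.
At daisy: go right to rose.
  At rose: go left to mint.
    At mint: no left child.
    Visit mint.
    At mint: go right to ash.
      At ash: go left to kale.
        kale is a leaf — visit kale.
      Visit ash.
      At ash: go right to fern.
        fern is a leaf — visit fern.
  Visit rose.
  At rose: go right to elm.
    At elm: go left to yew.
      At yew: no left child.
      Visit yew.
      At yew: go right to ivy.
        ivy is a leaf — visit ivy.
    Visit elm.
    At elm: no right child.
Full in-order sequence: hop, cedar, daisy, mint, kale, ash, fern, rose, yew, ivy, elm.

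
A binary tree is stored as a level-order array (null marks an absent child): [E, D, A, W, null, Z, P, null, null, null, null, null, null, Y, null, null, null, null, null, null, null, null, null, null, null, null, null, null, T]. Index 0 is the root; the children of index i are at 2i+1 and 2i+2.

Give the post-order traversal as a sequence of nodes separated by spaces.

W D Z T Y P A E

Post-order visits the left subtree, then the right subtree, then the node.
At E: go left to D.
  At D: go left to W.
    W is a leaf — visit W.
  At D: no right child.
  Visit D.
At E: go right to A.
  At A: go left to Z.
    Z is a leaf — visit Z.
  At A: go right to P.
    At P: go left to Y.
      At Y: no left child.
      At Y: go right to T.
        T is a leaf — visit T.
      Visit Y.
    At P: no right child.
    Visit P.
  Visit A.
Visit E.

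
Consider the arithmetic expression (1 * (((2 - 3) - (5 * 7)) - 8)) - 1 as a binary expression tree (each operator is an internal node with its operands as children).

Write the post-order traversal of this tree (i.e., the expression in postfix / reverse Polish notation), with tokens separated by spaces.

1 2 3 - 5 7 * - 8 - * 1 -

Post-order on an expression tree gives postfix notation: for each operator, emit left operand, right operand, then the operator.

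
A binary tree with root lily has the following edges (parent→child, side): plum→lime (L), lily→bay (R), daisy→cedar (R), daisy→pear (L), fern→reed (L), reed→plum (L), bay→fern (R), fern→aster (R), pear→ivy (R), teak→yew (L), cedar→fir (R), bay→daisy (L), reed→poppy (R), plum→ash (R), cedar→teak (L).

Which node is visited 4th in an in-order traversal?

daisy

In-order visits the left subtree, then the node, then the right subtree.
At lily: no left child.
Visit lily.
At lily: go right to bay.
  At bay: go left to daisy.
    At daisy: go left to pear.
      At pear: no left child.
      Visit pear.
      At pear: go right to ivy.
        ivy is a leaf — visit ivy.
    Visit daisy.
    At daisy: go right to cedar.
      At cedar: go left to teak.
        At teak: go left to yew.
          yew is a leaf — visit yew.
        Visit teak.
        At teak: no right child.
      Visit cedar.
      At cedar: go right to fir.
        fir is a leaf — visit fir.
  Visit bay.
  At bay: go right to fern.
    At fern: go left to reed.
      At reed: go left to plum.
        At plum: go left to lime.
          lime is a leaf — visit lime.
        Visit plum.
        At plum: go right to ash.
          ash is a leaf — visit ash.
      Visit reed.
      At reed: go right to poppy.
        poppy is a leaf — visit poppy.
    Visit fern.
    At fern: go right to aster.
      aster is a leaf — visit aster.
Full in-order sequence: lily, pear, ivy, daisy, yew, teak, cedar, fir, bay, lime, plum, ash, reed, poppy, fern, aster.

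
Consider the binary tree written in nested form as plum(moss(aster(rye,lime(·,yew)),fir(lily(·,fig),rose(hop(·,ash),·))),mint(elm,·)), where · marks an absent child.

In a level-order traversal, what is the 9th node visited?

Level-order visits nodes level by level from the root, left to right within each level.
Level 0: plum
Level 1: moss, mint
Level 2: aster, fir, elm
Level 3: rye, lime, lily, rose
Level 4: yew, fig, hop
Level 5: ash
Full level-order sequence: plum, moss, mint, aster, fir, elm, rye, lime, lily, rose, yew, fig, hop, ash.

lily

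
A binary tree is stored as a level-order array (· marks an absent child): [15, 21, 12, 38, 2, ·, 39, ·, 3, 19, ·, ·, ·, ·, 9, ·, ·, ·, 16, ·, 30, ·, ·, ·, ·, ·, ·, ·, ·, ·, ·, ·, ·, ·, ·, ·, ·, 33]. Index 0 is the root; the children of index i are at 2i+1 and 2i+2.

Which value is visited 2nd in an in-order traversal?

3

In-order visits the left subtree, then the node, then the right subtree.
At 15: go left to 21.
  At 21: go left to 38.
    At 38: no left child.
    Visit 38.
    At 38: go right to 3.
      At 3: no left child.
      Visit 3.
      At 3: go right to 16.
        At 16: go left to 33.
          33 is a leaf — visit 33.
        Visit 16.
        At 16: no right child.
  Visit 21.
  At 21: go right to 2.
    At 2: go left to 19.
      At 19: no left child.
      Visit 19.
      At 19: go right to 30.
        30 is a leaf — visit 30.
    Visit 2.
    At 2: no right child.
Visit 15.
At 15: go right to 12.
  At 12: no left child.
  Visit 12.
  At 12: go right to 39.
    At 39: no left child.
    Visit 39.
    At 39: go right to 9.
      9 is a leaf — visit 9.
Full in-order sequence: 38, 3, 33, 16, 21, 19, 30, 2, 15, 12, 39, 9.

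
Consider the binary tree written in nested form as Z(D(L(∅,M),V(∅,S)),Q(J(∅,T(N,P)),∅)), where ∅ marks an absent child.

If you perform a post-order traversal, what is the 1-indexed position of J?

9

Post-order visits the left subtree, then the right subtree, then the node.
At Z: go left to D.
  At D: go left to L.
    At L: no left child.
    At L: go right to M.
      M is a leaf — visit M.
    Visit L.
  At D: go right to V.
    At V: no left child.
    At V: go right to S.
      S is a leaf — visit S.
    Visit V.
  Visit D.
At Z: go right to Q.
  At Q: go left to J.
    At J: no left child.
    At J: go right to T.
      At T: go left to N.
        N is a leaf — visit N.
      At T: go right to P.
        P is a leaf — visit P.
      Visit T.
    Visit J.
  At Q: no right child.
  Visit Q.
Visit Z.
Full post-order sequence: M, L, S, V, D, N, P, T, J, Q, Z.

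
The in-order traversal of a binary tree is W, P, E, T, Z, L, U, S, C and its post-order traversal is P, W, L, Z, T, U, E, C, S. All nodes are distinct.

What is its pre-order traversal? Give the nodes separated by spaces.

S E W P U T Z L C

The last element of post-order is the root; it splits in-order into left and right subtrees.
Root S: left subtree has 7 nodes {W, P, E, T, Z, L, U}, right has 1 {C}.
  Root E: left subtree has 2 nodes {W, P}, right has 4 {T, Z, L, U}.
    Root W: left subtree has 0 nodes { }, right has 1 {P}.
    Root U: left subtree has 3 nodes {T, Z, L}, right has 0 { }.
      Root T: left subtree has 0 nodes { }, right has 2 {Z, L}.
        Root Z: left subtree has 0 nodes { }, right has 1 {L}.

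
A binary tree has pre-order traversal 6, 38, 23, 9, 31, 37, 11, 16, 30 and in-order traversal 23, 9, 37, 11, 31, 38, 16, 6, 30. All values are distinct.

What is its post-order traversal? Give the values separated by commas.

The first element of pre-order is the root; it splits in-order into left and right subtrees.
Root 6: left subtree has 7 nodes {23, 9, 37, 11, 31, 38, 16}, right has 1 {30}.
  Root 38: left subtree has 5 nodes {23, 9, 37, 11, 31}, right has 1 {16}.
    Root 23: left subtree has 0 nodes { }, right has 4 {9, 37, 11, 31}.
      Root 9: left subtree has 0 nodes { }, right has 3 {37, 11, 31}.
        Root 31: left subtree has 2 nodes {37, 11}, right has 0 { }.
          Root 37: left subtree has 0 nodes { }, right has 1 {11}.

11, 37, 31, 9, 23, 16, 38, 30, 6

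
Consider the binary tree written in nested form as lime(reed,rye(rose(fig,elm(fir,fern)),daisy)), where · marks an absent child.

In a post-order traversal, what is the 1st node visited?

reed

Post-order visits the left subtree, then the right subtree, then the node.
At lime: go left to reed.
  reed is a leaf — visit reed.
At lime: go right to rye.
  At rye: go left to rose.
    At rose: go left to fig.
      fig is a leaf — visit fig.
    At rose: go right to elm.
      At elm: go left to fir.
        fir is a leaf — visit fir.
      At elm: go right to fern.
        fern is a leaf — visit fern.
      Visit elm.
    Visit rose.
  At rye: go right to daisy.
    daisy is a leaf — visit daisy.
  Visit rye.
Visit lime.
Full post-order sequence: reed, fig, fir, fern, elm, rose, daisy, rye, lime.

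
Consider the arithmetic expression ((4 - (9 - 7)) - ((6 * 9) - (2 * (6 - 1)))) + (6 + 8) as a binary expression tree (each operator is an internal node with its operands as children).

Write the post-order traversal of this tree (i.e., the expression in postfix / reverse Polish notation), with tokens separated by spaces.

4 9 7 - - 6 9 * 2 6 1 - * - - 6 8 + +

Post-order on an expression tree gives postfix notation: for each operator, emit left operand, right operand, then the operator.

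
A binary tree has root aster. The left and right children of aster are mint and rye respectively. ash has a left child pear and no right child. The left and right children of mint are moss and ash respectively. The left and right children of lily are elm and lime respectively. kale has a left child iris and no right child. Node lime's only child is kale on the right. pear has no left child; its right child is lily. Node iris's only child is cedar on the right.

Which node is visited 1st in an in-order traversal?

In-order visits the left subtree, then the node, then the right subtree.
At aster: go left to mint.
  At mint: go left to moss.
    moss is a leaf — visit moss.
  Visit mint.
  At mint: go right to ash.
    At ash: go left to pear.
      At pear: no left child.
      Visit pear.
      At pear: go right to lily.
        At lily: go left to elm.
          elm is a leaf — visit elm.
        Visit lily.
        At lily: go right to lime.
          At lime: no left child.
          Visit lime.
          At lime: go right to kale.
            At kale: go left to iris.
              At iris: no left child.
              Visit iris.
              At iris: go right to cedar.
                cedar is a leaf — visit cedar.
            Visit kale.
            At kale: no right child.
    Visit ash.
    At ash: no right child.
Visit aster.
At aster: go right to rye.
  rye is a leaf — visit rye.
Full in-order sequence: moss, mint, pear, elm, lily, lime, iris, cedar, kale, ash, aster, rye.

moss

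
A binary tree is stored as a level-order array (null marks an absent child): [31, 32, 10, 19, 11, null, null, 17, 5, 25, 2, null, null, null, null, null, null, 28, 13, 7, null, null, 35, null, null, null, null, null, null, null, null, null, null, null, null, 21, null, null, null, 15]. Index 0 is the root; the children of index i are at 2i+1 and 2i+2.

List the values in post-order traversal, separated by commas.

17, 21, 28, 13, 5, 19, 15, 7, 25, 35, 2, 11, 32, 10, 31

Post-order visits the left subtree, then the right subtree, then the node.
At 31: go left to 32.
  At 32: go left to 19.
    At 19: go left to 17.
      17 is a leaf — visit 17.
    At 19: go right to 5.
      At 5: go left to 28.
        At 28: go left to 21.
          21 is a leaf — visit 21.
        At 28: no right child.
        Visit 28.
      At 5: go right to 13.
        13 is a leaf — visit 13.
      Visit 5.
    Visit 19.
  At 32: go right to 11.
    At 11: go left to 25.
      At 25: go left to 7.
        At 7: go left to 15.
          15 is a leaf — visit 15.
        At 7: no right child.
        Visit 7.
      At 25: no right child.
      Visit 25.
    At 11: go right to 2.
      At 2: no left child.
      At 2: go right to 35.
        35 is a leaf — visit 35.
      Visit 2.
    Visit 11.
  Visit 32.
At 31: go right to 10.
  10 is a leaf — visit 10.
Visit 31.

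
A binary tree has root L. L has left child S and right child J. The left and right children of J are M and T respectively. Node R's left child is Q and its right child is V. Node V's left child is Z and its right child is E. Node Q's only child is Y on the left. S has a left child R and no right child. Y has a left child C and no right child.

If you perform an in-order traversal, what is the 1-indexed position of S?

8

In-order visits the left subtree, then the node, then the right subtree.
At L: go left to S.
  At S: go left to R.
    At R: go left to Q.
      At Q: go left to Y.
        At Y: go left to C.
          C is a leaf — visit C.
        Visit Y.
        At Y: no right child.
      Visit Q.
      At Q: no right child.
    Visit R.
    At R: go right to V.
      At V: go left to Z.
        Z is a leaf — visit Z.
      Visit V.
      At V: go right to E.
        E is a leaf — visit E.
  Visit S.
  At S: no right child.
Visit L.
At L: go right to J.
  At J: go left to M.
    M is a leaf — visit M.
  Visit J.
  At J: go right to T.
    T is a leaf — visit T.
Full in-order sequence: C, Y, Q, R, Z, V, E, S, L, M, J, T.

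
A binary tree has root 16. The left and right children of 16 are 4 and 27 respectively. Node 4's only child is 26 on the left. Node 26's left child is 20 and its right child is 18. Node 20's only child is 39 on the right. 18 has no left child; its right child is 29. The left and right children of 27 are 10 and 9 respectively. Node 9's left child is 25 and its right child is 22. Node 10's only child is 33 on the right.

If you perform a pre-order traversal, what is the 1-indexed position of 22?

Pre-order visits the node, then its left subtree, then its right subtree.
Visit 16.
At 16: go left to 4.
  Visit 4.
  At 4: go left to 26.
    Visit 26.
    At 26: go left to 20.
      Visit 20.
      At 20: no left child.
      At 20: go right to 39.
        39 is a leaf — visit 39.
    At 26: go right to 18.
      Visit 18.
      At 18: no left child.
      At 18: go right to 29.
        29 is a leaf — visit 29.
  At 4: no right child.
At 16: go right to 27.
  Visit 27.
  At 27: go left to 10.
    Visit 10.
    At 10: no left child.
    At 10: go right to 33.
      33 is a leaf — visit 33.
  At 27: go right to 9.
    Visit 9.
    At 9: go left to 25.
      25 is a leaf — visit 25.
    At 9: go right to 22.
      22 is a leaf — visit 22.
Full pre-order sequence: 16, 4, 26, 20, 39, 18, 29, 27, 10, 33, 9, 25, 22.

13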